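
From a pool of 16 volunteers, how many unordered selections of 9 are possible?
C(16,9) = 16!/(9!×7!) = 11440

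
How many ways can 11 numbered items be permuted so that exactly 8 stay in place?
Choose the 8 fixed points C(11,8) = 165, derange the rest: !3 = Σ_{j=0}^{3} (-1)^j·3!/j! = 6 - 6 + 3 - 1 = 2. Product = 165 × 2 = 330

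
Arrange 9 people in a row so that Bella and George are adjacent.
Treat as block: (9-1)! × 2! = 40320 × 2 = 80640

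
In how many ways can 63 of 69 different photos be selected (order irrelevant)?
C(69,63) = 69!/(63!×6!) = 119877472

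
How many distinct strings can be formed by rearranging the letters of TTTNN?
5! / (3! × 2!) = 10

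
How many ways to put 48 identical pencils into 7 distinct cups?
C(48+7-1, 7-1) = C(54, 6) = 25827165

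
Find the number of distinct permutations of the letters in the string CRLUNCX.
7! / (1! × 1! × 1! × 1! × 1! × 2!) = 2520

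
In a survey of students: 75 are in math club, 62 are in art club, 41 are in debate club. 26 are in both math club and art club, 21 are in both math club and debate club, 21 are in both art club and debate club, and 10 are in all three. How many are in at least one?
|A∪B∪C| = 75+62+41-26-21-21+10 = 120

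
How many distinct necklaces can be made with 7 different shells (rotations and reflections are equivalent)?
(7-1)!/2 = 720/2 = 360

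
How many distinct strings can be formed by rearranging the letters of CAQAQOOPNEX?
11! / (1! × 1! × 1! × 2! × 2! × 2! × 1! × 1!) = 4989600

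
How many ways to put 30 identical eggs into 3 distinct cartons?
C(30+3-1, 3-1) = C(32, 2) = 496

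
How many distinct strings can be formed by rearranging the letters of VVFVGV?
6! / (1! × 4! × 1!) = 30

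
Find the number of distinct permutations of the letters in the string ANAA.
4! / (3! × 1!) = 4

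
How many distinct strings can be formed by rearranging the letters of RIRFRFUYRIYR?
12! / (2! × 1! × 2! × 5! × 2!) = 498960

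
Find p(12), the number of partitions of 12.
Pentagonal recurrence p(n) = p(n-1) + p(n-2) - p(n-5) - p(n-7) + p(n-12) + p(n-15) - ... gives p(0..11) = 1, 1, 2, 3, 5, 7, 11, 15, 22, 30, 42, 56. p(12) = p(11) + p(10) - p(7) - p(5) + p(0) = 56 + 42 - 15 - 7 + 1 = 77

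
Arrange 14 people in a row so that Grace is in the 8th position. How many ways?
Fix one position: (14-1)! = 6227020800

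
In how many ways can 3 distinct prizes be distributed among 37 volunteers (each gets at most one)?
P(37,3) = 37!/(37-3)! = 46620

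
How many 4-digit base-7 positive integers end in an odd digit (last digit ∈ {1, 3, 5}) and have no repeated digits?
Last∈{1,3,5}. Last=0: 0. Last nonzero: 3×5×P(5,2) = 300. Total = 300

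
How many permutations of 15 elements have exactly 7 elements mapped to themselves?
Choose the 7 fixed points C(15,7) = 6435, derange the rest: !8 = Σ_{j=0}^{8} (-1)^j·8!/j! = 40320 - 40320 + 20160 - 6720 + 1680 - 336 + 56 - 8 + 1 = 14833. Product = 6435 × 14833 = 95450355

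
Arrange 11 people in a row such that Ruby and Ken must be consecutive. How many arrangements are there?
Treat the 2 as one block: (11-2+1)! × 2! = 3628800 × 2 = 7257600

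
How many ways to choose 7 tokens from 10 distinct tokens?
C(10,7) = 10!/(7!×3!) = 120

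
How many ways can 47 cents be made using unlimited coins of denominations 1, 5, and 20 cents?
Coefficient of x^47 in 1/(1-x^1) · 1/(1-x^5) · 1/(1-x^20). Case on j = number of 20-cent coins (j = 0..2); remainder r = 47 - 20j is made from {1,5} in ⌊r/5⌋+1 ways. r = 47, 27, 7 → 10 + 6 + 2 = 18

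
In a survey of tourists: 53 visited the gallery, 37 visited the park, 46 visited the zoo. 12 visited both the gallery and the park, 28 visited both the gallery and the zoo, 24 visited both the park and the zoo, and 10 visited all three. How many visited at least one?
|A∪B∪C| = 53+37+46-12-28-24+10 = 82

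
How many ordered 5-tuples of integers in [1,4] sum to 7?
Coefficient of x^7 in (x + x² + ... + x^4)^5. By inclusion-exclusion on dice exceeding 4: Σ_j (-1)^j C(5,j)·C(7-1-4j, 4) = C(5,0)·C(6,4) = 1·15 = 15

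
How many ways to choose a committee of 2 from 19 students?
C(19,2) = 19!/(2!×17!) = 171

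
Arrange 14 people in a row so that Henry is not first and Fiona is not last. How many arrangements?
By inclusion-exclusion: 14! - 2×(14-1)! + (14-2)! = 87178291200 - 12454041600 + 479001600 = 75203251200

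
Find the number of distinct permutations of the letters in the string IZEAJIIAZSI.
11! / (4! × 1! × 2! × 2! × 1! × 1!) = 415800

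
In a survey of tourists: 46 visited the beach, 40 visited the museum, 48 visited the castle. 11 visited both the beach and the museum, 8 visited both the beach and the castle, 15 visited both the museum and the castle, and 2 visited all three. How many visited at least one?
|A∪B∪C| = 46+40+48-11-8-15+2 = 102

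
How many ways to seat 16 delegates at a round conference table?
Circular: fix one position, arrange the rest. (16-1)! = 1307674368000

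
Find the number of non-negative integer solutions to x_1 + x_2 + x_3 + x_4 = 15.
C(15+4-1, 4-1) = C(18, 3) = 816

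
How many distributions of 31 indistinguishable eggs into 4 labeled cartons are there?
C(31+4-1, 4-1) = C(34, 3) = 5984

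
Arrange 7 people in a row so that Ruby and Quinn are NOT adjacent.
Total - adjacent = 7! - (7-1)!×2 = 5040 - 1440 = 3600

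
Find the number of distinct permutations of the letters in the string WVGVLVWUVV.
10! / (2! × 5! × 1! × 1! × 1!) = 15120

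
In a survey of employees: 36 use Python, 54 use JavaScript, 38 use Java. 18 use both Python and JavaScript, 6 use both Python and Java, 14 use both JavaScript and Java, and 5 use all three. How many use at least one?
|A∪B∪C| = 36+54+38-18-6-14+5 = 95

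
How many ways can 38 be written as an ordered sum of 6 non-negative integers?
C(38+6-1, 6-1) = C(43, 5) = 962598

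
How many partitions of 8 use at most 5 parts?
By conjugation, equals partitions of 8 into parts ≤ 5. Let r_j(i) = number of partitions of i into parts ≤ j, for i = 0..8. r_1(i) = 1 for all i; r_j(i) = r_{j-1}(i) + r_j(i-j). Rows j = 2..5: ≤2: 1 1 2 2 3 3 4 4 5; ≤3: 1 1 2 3 4 5 7 8 10; ≤4: 1 1 2 3 5 6 9 11 15; ≤5: 1 1 2 3 5 7 10 13 18. r_5(8) = 18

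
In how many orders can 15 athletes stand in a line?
15! = 1307674368000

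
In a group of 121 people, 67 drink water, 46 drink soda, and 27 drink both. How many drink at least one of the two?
|A∪B| = |A| + |B| - |A∩B| = 67 + 46 - 27 = 86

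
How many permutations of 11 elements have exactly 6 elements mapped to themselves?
Choose the 6 fixed points C(11,6) = 462, derange the rest: !5 = Σ_{j=0}^{5} (-1)^j·5!/j! = 120 - 120 + 60 - 20 + 5 - 1 = 44. Product = 462 × 44 = 20328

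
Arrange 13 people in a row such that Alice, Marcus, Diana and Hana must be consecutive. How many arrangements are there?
Treat the 4 as one block: (13-4+1)! × 4! = 3628800 × 24 = 87091200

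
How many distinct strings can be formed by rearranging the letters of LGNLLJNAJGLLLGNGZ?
17! / (1! × 3! × 6! × 2! × 4! × 1!) = 1715313600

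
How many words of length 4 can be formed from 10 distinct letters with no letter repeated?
P(10,4) = 10!/(10-4)! = 5040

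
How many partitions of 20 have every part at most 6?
Let r_j(i) = number of partitions of i into parts ≤ j, for i = 0..20. r_1(i) = 1 for all i; r_j(i) = r_{j-1}(i) + r_j(i-j). Rows j = 2..6: ≤2: 1 1 2 2 3 3 4 4 5 5 6 6 7 7 8 8 9 9 10 10 11; ≤3: 1 1 2 3 4 5 7 8 10 12 14 16 19 21 24 27 30 33 37 40 44; ≤4: 1 1 2 3 5 6 9 11 15 18 23 27 34 39 47 54 64 72 84 94 108; ≤5: 1 1 2 3 5 7 10 13 18 23 30 37 47 57 70 84 101 119 141 164 192; ≤6: 1 1 2 3 5 7 11 14 20 26 35 44 58 71 90 110 136 163 199 235 282. r_6(20) = 282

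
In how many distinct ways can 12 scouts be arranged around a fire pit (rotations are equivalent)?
Circular: fix one position, arrange the rest. (12-1)! = 39916800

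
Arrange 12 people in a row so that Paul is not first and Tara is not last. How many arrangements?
By inclusion-exclusion: 12! - 2×(12-1)! + (12-2)! = 479001600 - 79833600 + 3628800 = 402796800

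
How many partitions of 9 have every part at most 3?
Let r_j(i) = number of partitions of i into parts ≤ j, for i = 0..9. r_1(i) = 1 for all i; r_j(i) = r_{j-1}(i) + r_j(i-j). Rows j = 2..3: ≤2: 1 1 2 2 3 3 4 4 5 5; ≤3: 1 1 2 3 4 5 7 8 10 12. r_3(9) = 12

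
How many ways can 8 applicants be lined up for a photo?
8! = 40320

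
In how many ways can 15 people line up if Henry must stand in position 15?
Fix one position: (15-1)! = 87178291200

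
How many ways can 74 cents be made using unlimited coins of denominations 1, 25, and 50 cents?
Coefficient of x^74 in 1/(1-x^1) · 1/(1-x^25) · 1/(1-x^50). Case on j = number of 50-cent coins (j = 0..1); remainder r = 74 - 50j is made from {1,25} in ⌊r/25⌋+1 ways. r = 74, 24 → 3 + 1 = 4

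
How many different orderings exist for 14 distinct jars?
14! = 87178291200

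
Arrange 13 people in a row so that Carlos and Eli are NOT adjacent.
Total - adjacent = 13! - (13-1)!×2 = 6227020800 - 958003200 = 5269017600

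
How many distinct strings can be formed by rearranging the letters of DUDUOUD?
7! / (1! × 3! × 3!) = 140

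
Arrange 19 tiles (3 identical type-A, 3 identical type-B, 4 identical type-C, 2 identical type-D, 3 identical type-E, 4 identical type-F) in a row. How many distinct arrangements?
19! / (3! × 3! × 4! × 2! × 3! × 4!) = 488864376000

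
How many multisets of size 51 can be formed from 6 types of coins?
C(51+6-1, 6-1) = C(56, 5) = 3819816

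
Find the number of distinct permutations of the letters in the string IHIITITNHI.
10! / (2! × 2! × 1! × 5!) = 7560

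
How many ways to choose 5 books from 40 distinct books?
C(40,5) = 40!/(5!×35!) = 658008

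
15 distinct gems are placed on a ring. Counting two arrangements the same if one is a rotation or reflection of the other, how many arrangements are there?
(15-1)!/2 = 87178291200/2 = 43589145600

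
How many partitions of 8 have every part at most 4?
Let r_j(i) = number of partitions of i into parts ≤ j, for i = 0..8. r_1(i) = 1 for all i; r_j(i) = r_{j-1}(i) + r_j(i-j). Rows j = 2..4: ≤2: 1 1 2 2 3 3 4 4 5; ≤3: 1 1 2 3 4 5 7 8 10; ≤4: 1 1 2 3 5 6 9 11 15. r_4(8) = 15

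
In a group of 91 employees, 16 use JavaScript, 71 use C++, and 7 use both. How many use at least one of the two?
|A∪B| = |A| + |B| - |A∩B| = 16 + 71 - 7 = 80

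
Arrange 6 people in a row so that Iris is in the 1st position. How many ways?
Fix one position: (6-1)! = 120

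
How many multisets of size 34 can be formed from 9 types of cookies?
C(34+9-1, 9-1) = C(42, 8) = 118030185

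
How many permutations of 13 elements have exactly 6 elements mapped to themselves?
Choose the 6 fixed points C(13,6) = 1716, derange the rest: !7 = Σ_{j=0}^{7} (-1)^j·7!/j! = 5040 - 5040 + 2520 - 840 + 210 - 42 + 7 - 1 = 1854. Product = 1716 × 1854 = 3181464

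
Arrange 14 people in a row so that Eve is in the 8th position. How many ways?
Fix one position: (14-1)! = 6227020800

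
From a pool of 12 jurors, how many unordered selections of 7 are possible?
C(12,7) = 12!/(7!×5!) = 792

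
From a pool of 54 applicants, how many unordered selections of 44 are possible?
C(54,44) = 54!/(44!×10!) = 23930713170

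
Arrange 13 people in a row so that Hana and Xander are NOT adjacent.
Total - adjacent = 13! - (13-1)!×2 = 6227020800 - 958003200 = 5269017600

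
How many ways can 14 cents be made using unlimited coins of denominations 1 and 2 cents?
Coefficient of x^14 in 1/(1-x^1) · 1/(1-x^2). Use j coins of 2 for j = 0..⌊14/2⌋ = 7, the rest in 1s: 7 + 1 = 8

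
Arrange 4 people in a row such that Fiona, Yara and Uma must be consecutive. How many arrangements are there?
Treat the 3 as one block: (4-3+1)! × 3! = 2 × 6 = 12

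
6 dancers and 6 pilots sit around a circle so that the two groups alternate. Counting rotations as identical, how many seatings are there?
Fix one of the dancers: (6-1)! ways for the remaining dancers, × 6! ways for the pilots = 120 × 720 = 86400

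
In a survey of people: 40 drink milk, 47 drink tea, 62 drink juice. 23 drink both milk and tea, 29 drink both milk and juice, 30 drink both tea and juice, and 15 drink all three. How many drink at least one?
|A∪B∪C| = 40+47+62-23-29-30+15 = 82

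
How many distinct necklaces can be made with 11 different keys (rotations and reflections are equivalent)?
(11-1)!/2 = 3628800/2 = 1814400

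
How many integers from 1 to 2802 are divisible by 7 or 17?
⌊2802/7⌋ + ⌊2802/17⌋ - ⌊2802/119⌋ = 400 + 164 - 23 = 541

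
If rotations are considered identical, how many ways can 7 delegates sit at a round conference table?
Circular: fix one position, arrange the rest. (7-1)! = 720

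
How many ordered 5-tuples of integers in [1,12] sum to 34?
Coefficient of x^34 in (x + x² + ... + x^12)^5. By inclusion-exclusion on dice exceeding 12: Σ_j (-1)^j C(5,j)·C(34-1-12j, 4) = C(5,0)·C(33,4) - C(5,1)·C(21,4) + C(5,2)·C(9,4) = 1·40920 - 5·5985 + 10·126 = 12255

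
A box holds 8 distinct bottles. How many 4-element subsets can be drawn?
C(8,4) = 8!/(4!×4!) = 70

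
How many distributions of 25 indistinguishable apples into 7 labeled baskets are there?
C(25+7-1, 7-1) = C(31, 6) = 736281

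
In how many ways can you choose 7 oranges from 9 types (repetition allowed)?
C(7+9-1, 9-1) = C(15, 8) = 6435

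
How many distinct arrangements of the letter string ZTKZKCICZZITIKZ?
15! / (2! × 2! × 3! × 5! × 3!) = 75675600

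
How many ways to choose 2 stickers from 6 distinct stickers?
C(6,2) = 6!/(2!×4!) = 15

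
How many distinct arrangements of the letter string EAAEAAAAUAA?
11! / (8! × 1! × 2!) = 495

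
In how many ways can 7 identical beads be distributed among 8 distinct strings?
C(7+8-1, 8-1) = C(14, 7) = 3432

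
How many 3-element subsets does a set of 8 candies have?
C(8,3) = 8!/(3!×5!) = 56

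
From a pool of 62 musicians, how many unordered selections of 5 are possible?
C(62,5) = 62!/(5!×57!) = 6471002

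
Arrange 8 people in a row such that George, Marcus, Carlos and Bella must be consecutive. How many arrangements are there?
Treat the 4 as one block: (8-4+1)! × 4! = 120 × 24 = 2880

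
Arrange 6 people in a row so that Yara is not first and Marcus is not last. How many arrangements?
By inclusion-exclusion: 6! - 2×(6-1)! + (6-2)! = 720 - 240 + 24 = 504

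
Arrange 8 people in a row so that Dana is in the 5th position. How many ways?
Fix one position: (8-1)! = 5040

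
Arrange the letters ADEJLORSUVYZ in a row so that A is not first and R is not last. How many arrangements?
By inclusion-exclusion: 12! - 2×(12-1)! + (12-2)! = 479001600 - 79833600 + 3628800 = 402796800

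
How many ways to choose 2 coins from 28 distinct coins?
C(28,2) = 28!/(2!×26!) = 378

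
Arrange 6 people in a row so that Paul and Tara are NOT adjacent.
Total - adjacent = 6! - (6-1)!×2 = 720 - 240 = 480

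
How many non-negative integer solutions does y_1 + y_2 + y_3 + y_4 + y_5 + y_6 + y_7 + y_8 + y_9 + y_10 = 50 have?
C(50+10-1, 10-1) = C(59, 9) = 12565671261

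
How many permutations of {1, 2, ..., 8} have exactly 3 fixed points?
Choose the 3 fixed points C(8,3) = 56, derange the rest: !5 = Σ_{j=0}^{5} (-1)^j·5!/j! = 120 - 120 + 60 - 20 + 5 - 1 = 44. Product = 56 × 44 = 2464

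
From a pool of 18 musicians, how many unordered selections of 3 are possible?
C(18,3) = 18!/(3!×15!) = 816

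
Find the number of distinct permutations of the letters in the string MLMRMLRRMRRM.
12! / (2! × 5! × 5!) = 16632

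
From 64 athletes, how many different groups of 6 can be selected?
C(64,6) = 64!/(6!×58!) = 74974368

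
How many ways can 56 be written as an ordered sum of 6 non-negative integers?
C(56+6-1, 6-1) = C(61, 5) = 5949147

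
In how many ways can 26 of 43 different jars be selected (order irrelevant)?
C(43,26) = 43!/(26!×17!) = 421171648758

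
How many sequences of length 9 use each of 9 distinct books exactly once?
9! = 362880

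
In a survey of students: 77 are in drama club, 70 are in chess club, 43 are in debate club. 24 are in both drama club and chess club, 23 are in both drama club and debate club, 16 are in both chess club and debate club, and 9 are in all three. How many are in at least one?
|A∪B∪C| = 77+70+43-24-23-16+9 = 136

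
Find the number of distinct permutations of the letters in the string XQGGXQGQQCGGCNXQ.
16! / (5! × 1! × 2! × 5! × 3!) = 121080960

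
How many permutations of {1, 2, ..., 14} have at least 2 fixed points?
Exactly j fixed points: C(14,j)·!(14-j); sum over j ≥ 2 (derangement numbers via !m = (m-1)·(!(m-1) + !(m-2)): !0..!12 = 1, 0, 1, 2, 9, 44, 265, 1854, 14833, 133496, 1334961, 14684570, 176214841). Σ_{j=2}^{14} C(14,j)·!(14-j) = C(14,2)·!12 + C(14,3)·!11 + C(14,4)·!10 + C(14,5)·!9 + C(14,6)·!8 + C(14,7)·!7 + C(14,8)·!6 + C(14,9)·!5 + C(14,10)·!4 + C(14,11)·!3 + C(14,12)·!2 + C(14,13)·!1 + C(14,14)·!0 = 91·176214841 + 364·14684570 + 1001·1334961 + 2002·133496 + 3003·14833 + 3432·1854 + 3003·265 + 2002·44 + 1001·9 + 364·2 + 91·1 + 14·0 + 1·1 = 23036089103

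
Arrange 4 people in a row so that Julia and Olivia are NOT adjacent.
Total - adjacent = 4! - (4-1)!×2 = 24 - 12 = 12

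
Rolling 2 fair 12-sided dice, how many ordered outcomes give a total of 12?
Coefficient of x^12 in (x + x² + ... + x^12)^2. By inclusion-exclusion on dice exceeding 12: Σ_j (-1)^j C(2,j)·C(12-1-12j, 1) = C(2,0)·C(11,1) = 1·11 = 11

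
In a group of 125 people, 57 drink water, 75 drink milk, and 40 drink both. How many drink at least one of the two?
|A∪B| = |A| + |B| - |A∩B| = 57 + 75 - 40 = 92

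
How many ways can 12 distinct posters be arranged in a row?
12! = 479001600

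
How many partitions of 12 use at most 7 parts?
By conjugation, equals partitions of 12 into parts ≤ 7. Let r_j(i) = number of partitions of i into parts ≤ j, for i = 0..12. r_1(i) = 1 for all i; r_j(i) = r_{j-1}(i) + r_j(i-j). Rows j = 2..7: ≤2: 1 1 2 2 3 3 4 4 5 5 6 6 7; ≤3: 1 1 2 3 4 5 7 8 10 12 14 16 19; ≤4: 1 1 2 3 5 6 9 11 15 18 23 27 34; ≤5: 1 1 2 3 5 7 10 13 18 23 30 37 47; ≤6: 1 1 2 3 5 7 11 14 20 26 35 44 58; ≤7: 1 1 2 3 5 7 11 15 21 28 38 49 65. r_7(12) = 65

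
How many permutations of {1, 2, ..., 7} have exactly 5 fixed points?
Choose the 5 fixed points C(7,5) = 21, derange the rest: !2 = Σ_{j=0}^{2} (-1)^j·2!/j! = 2 - 2 + 1 = 1. Product = 21 × 1 = 21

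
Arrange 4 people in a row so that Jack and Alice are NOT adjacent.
Total - adjacent = 4! - (4-1)!×2 = 24 - 12 = 12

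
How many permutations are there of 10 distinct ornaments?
10! = 3628800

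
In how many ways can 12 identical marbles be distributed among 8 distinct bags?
C(12+8-1, 8-1) = C(19, 7) = 50388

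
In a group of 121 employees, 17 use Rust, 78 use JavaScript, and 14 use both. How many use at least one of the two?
|A∪B| = |A| + |B| - |A∩B| = 17 + 78 - 14 = 81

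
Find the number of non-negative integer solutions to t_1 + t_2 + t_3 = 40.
C(40+3-1, 3-1) = C(42, 2) = 861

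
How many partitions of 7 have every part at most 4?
Let r_j(i) = number of partitions of i into parts ≤ j, for i = 0..7. r_1(i) = 1 for all i; r_j(i) = r_{j-1}(i) + r_j(i-j). Rows j = 2..4: ≤2: 1 1 2 2 3 3 4 4; ≤3: 1 1 2 3 4 5 7 8; ≤4: 1 1 2 3 5 6 9 11. r_4(7) = 11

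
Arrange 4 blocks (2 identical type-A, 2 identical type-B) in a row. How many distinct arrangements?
4! / (2! × 2!) = 6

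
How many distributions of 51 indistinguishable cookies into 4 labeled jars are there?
C(51+4-1, 4-1) = C(54, 3) = 24804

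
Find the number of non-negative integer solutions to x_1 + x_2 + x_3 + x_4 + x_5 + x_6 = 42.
C(42+6-1, 6-1) = C(47, 5) = 1533939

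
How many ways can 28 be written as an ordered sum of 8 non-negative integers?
C(28+8-1, 8-1) = C(35, 7) = 6724520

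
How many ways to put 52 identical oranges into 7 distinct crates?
C(52+7-1, 7-1) = C(58, 6) = 40475358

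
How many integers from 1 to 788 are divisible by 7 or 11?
⌊788/7⌋ + ⌊788/11⌋ - ⌊788/77⌋ = 112 + 71 - 10 = 173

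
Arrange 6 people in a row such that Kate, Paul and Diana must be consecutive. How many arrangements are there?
Treat the 3 as one block: (6-3+1)! × 3! = 24 × 6 = 144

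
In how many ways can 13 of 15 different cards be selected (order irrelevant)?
C(15,13) = 15!/(13!×2!) = 105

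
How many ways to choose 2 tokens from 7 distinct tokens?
C(7,2) = 7!/(2!×5!) = 21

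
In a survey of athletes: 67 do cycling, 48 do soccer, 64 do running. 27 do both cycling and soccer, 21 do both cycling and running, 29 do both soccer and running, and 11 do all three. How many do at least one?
|A∪B∪C| = 67+48+64-27-21-29+11 = 113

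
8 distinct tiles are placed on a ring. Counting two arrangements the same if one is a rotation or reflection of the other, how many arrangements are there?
(8-1)!/2 = 5040/2 = 2520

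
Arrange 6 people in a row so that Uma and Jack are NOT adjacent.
Total - adjacent = 6! - (6-1)!×2 = 720 - 240 = 480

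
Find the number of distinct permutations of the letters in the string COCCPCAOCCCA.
12! / (2! × 7! × 2! × 1!) = 23760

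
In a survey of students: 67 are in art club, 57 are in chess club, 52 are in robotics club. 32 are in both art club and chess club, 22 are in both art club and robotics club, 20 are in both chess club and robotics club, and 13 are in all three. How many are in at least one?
|A∪B∪C| = 67+57+52-32-22-20+13 = 115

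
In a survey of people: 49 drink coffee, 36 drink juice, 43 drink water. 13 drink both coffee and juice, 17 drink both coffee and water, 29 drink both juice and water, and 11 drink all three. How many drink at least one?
|A∪B∪C| = 49+36+43-13-17-29+11 = 80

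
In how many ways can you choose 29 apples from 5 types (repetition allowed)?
C(29+5-1, 5-1) = C(33, 4) = 40920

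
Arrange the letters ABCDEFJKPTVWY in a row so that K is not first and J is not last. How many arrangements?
By inclusion-exclusion: 13! - 2×(13-1)! + (13-2)! = 6227020800 - 958003200 + 39916800 = 5308934400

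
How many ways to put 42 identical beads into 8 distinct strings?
C(42+8-1, 8-1) = C(49, 7) = 85900584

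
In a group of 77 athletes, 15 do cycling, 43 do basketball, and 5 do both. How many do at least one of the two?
|A∪B| = |A| + |B| - |A∩B| = 15 + 43 - 5 = 53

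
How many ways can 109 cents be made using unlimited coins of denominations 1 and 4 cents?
Coefficient of x^109 in 1/(1-x^1) · 1/(1-x^4). Use j coins of 4 for j = 0..⌊109/4⌋ = 27, the rest in 1s: 27 + 1 = 28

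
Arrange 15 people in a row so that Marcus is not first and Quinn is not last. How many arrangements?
By inclusion-exclusion: 15! - 2×(15-1)! + (15-2)! = 1307674368000 - 174356582400 + 6227020800 = 1139544806400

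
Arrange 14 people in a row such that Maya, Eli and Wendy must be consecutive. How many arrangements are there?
Treat the 3 as one block: (14-3+1)! × 3! = 479001600 × 6 = 2874009600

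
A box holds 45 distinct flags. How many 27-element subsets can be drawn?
C(45,27) = 45!/(27!×18!) = 1715884494940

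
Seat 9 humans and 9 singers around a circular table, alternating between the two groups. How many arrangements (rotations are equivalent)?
Fix one of the humans: (9-1)! ways for the remaining humans, × 9! ways for the singers = 40320 × 362880 = 14631321600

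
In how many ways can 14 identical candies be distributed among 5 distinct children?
C(14+5-1, 5-1) = C(18, 4) = 3060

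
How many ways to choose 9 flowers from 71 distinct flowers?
C(71,9) = 71!/(9!×62!) = 74473879480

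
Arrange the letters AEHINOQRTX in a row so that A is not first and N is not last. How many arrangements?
By inclusion-exclusion: 10! - 2×(10-1)! + (10-2)! = 3628800 - 725760 + 40320 = 2943360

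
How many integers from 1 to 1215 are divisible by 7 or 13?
⌊1215/7⌋ + ⌊1215/13⌋ - ⌊1215/91⌋ = 173 + 93 - 13 = 253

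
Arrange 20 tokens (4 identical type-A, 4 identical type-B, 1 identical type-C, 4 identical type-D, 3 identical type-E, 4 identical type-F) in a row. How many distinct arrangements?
20! / (4! × 4! × 1! × 4! × 3! × 4!) = 1222160940000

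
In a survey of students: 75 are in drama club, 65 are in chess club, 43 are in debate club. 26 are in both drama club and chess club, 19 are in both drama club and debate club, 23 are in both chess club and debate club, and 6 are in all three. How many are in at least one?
|A∪B∪C| = 75+65+43-26-19-23+6 = 121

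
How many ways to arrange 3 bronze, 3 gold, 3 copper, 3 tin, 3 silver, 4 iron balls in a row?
19! / (3! × 3! × 3! × 3! × 3! × 4!) = 651819168000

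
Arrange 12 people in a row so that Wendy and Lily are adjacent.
Treat as block: (12-1)! × 2! = 39916800 × 2 = 79833600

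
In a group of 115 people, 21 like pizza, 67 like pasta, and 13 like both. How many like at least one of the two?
|A∪B| = |A| + |B| - |A∩B| = 21 + 67 - 13 = 75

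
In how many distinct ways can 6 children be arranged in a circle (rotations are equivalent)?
Circular: fix one position, arrange the rest. (6-1)! = 120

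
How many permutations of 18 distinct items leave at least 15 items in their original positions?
Exactly j fixed points: C(18,j)·!(18-j); sum over j ≥ 15 (derangement numbers via !m = (m-1)·(!(m-1) + !(m-2)): !0..!3 = 1, 0, 1, 2). Σ_{j=15}^{18} C(18,j)·!(18-j) = C(18,15)·!3 + C(18,16)·!2 + C(18,17)·!1 + C(18,18)·!0 = 816·2 + 153·1 + 18·0 + 1·1 = 1786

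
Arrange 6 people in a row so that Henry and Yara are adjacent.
Treat as block: (6-1)! × 2! = 120 × 2 = 240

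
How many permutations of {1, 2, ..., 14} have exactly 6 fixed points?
Choose the 6 fixed points C(14,6) = 3003, derange the rest: !8 = Σ_{j=0}^{8} (-1)^j·8!/j! = 40320 - 40320 + 20160 - 6720 + 1680 - 336 + 56 - 8 + 1 = 14833. Product = 3003 × 14833 = 44543499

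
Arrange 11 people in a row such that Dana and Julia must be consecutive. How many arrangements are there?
Treat the 2 as one block: (11-2+1)! × 2! = 3628800 × 2 = 7257600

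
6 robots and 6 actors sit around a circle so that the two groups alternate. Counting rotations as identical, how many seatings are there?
Fix one of the robots: (6-1)! ways for the remaining robots, × 6! ways for the actors = 120 × 720 = 86400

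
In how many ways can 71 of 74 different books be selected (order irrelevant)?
C(74,71) = 74!/(71!×3!) = 64824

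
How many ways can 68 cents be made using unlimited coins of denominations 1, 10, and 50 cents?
Coefficient of x^68 in 1/(1-x^1) · 1/(1-x^10) · 1/(1-x^50). Case on j = number of 50-cent coins (j = 0..1); remainder r = 68 - 50j is made from {1,10} in ⌊r/10⌋+1 ways. r = 68, 18 → 7 + 2 = 9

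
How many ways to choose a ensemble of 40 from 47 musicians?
C(47,40) = 47!/(40!×7!) = 62891499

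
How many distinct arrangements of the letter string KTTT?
4! / (3! × 1!) = 4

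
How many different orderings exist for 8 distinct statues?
8! = 40320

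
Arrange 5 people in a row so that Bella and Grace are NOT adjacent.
Total - adjacent = 5! - (5-1)!×2 = 120 - 48 = 72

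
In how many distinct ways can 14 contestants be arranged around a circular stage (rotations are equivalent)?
Circular: fix one position, arrange the rest. (14-1)! = 6227020800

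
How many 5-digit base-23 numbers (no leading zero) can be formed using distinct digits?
First digit: 22 choices (nonzero). Then descending: 22 × 22 × 21 × 20 × 19 = 3862320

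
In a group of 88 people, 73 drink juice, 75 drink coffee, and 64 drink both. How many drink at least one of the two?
|A∪B| = |A| + |B| - |A∩B| = 73 + 75 - 64 = 84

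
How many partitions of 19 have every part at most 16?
Let r_j(i) = number of partitions of i into parts ≤ j, for i = 0..19. r_1(i) = 1 for all i; r_j(i) = r_{j-1}(i) + r_j(i-j). Rows j = 2..16: ≤2: 1 1 2 2 3 3 4 4 5 5 6 6 7 7 8 8 9 9 10 10; ≤3: 1 1 2 3 4 5 7 8 10 12 14 16 19 21 24 27 30 33 37 40; ≤4: 1 1 2 3 5 6 9 11 15 18 23 27 34 39 47 54 64 72 84 94; ≤5: 1 1 2 3 5 7 10 13 18 23 30 37 47 57 70 84 101 119 141 164; ≤6: 1 1 2 3 5 7 11 14 20 26 35 44 58 71 90 110 136 163 199 235; ≤7: 1 1 2 3 5 7 11 15 21 28 38 49 65 82 105 131 164 201 248 300; ≤8: 1 1 2 3 5 7 11 15 22 29 40 52 70 89 116 146 186 230 288 352; ≤9: 1 1 2 3 5 7 11 15 22 30 41 54 73 94 123 157 201 252 318 393; ≤10: 1 1 2 3 5 7 11 15 22 30 42 55 75 97 128 164 212 267 340 423; ≤11: 1 1 2 3 5 7 11 15 22 30 42 56 76 99 131 169 219 278 355 445; ≤12: 1 1 2 3 5 7 11 15 22 30 42 56 77 100 133 172 224 285 366 460; ≤13: 1 1 2 3 5 7 11 15 22 30 42 56 77 101 134 174 227 290 373 471; ≤14: 1 1 2 3 5 7 11 15 22 30 42 56 77 101 135 175 229 293 378 478; ≤15: 1 1 2 3 5 7 11 15 22 30 42 56 77 101 135 176 230 295 381 483; ≤16: 1 1 2 3 5 7 11 15 22 30 42 56 77 101 135 176 231 296 383 486. r_16(19) = 486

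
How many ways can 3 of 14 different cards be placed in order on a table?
P(14,3) = 14!/(14-3)! = 2184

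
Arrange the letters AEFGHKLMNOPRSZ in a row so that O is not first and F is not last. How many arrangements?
By inclusion-exclusion: 14! - 2×(14-1)! + (14-2)! = 87178291200 - 12454041600 + 479001600 = 75203251200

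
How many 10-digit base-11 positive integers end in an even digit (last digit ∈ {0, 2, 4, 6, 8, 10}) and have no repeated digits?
Last∈{0,2,4,6,8,10}. Last=0: 3628800. Last nonzero: 5×9×P(9,8) = 16329600. Total = 19958400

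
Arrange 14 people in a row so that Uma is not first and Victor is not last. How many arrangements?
By inclusion-exclusion: 14! - 2×(14-1)! + (14-2)! = 87178291200 - 12454041600 + 479001600 = 75203251200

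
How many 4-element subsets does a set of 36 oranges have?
C(36,4) = 36!/(4!×32!) = 58905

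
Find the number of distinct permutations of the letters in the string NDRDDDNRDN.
10! / (2! × 5! × 3!) = 2520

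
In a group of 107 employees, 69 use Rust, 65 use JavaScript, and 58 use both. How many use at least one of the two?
|A∪B| = |A| + |B| - |A∩B| = 69 + 65 - 58 = 76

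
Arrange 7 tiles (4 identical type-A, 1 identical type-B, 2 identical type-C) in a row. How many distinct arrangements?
7! / (4! × 1! × 2!) = 105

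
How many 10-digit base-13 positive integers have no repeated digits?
First digit: 12 choices (nonzero). Then descending: 12 × 12 × 11 × 10 × 9 × 8 × 7 × 6 × 5 × 4 = 958003200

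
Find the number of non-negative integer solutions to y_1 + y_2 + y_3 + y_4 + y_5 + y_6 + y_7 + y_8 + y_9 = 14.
C(14+9-1, 9-1) = C(22, 8) = 319770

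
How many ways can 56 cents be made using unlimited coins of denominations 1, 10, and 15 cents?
Coefficient of x^56 in 1/(1-x^1) · 1/(1-x^10) · 1/(1-x^15). Case on j = number of 15-cent coins (j = 0..3); remainder r = 56 - 15j is made from {1,10} in ⌊r/10⌋+1 ways. r = 56, 41, 26, 11 → 6 + 5 + 3 + 2 = 16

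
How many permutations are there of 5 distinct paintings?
5! = 120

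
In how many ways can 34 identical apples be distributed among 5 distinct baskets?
C(34+5-1, 5-1) = C(38, 4) = 73815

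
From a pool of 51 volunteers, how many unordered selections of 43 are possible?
C(51,43) = 51!/(43!×8!) = 636763050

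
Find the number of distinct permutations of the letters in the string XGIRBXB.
7! / (1! × 2! × 1! × 1! × 2!) = 1260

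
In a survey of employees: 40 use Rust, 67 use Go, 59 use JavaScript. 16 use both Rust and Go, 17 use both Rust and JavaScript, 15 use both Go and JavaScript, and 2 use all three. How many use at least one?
|A∪B∪C| = 40+67+59-16-17-15+2 = 120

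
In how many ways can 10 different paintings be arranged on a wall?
10! = 3628800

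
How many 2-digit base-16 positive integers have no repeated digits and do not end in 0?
Last digit: 15 nonzero choices. First digit: 14 (nonzero, ≠last). Middle 0: P(14,0) = 1. Total = 210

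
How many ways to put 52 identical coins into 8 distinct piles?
C(52+8-1, 8-1) = C(59, 7) = 341149446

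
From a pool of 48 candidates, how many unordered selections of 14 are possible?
C(48,14) = 48!/(14!×34!) = 482320623240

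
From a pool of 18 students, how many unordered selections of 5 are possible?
C(18,5) = 18!/(5!×13!) = 8568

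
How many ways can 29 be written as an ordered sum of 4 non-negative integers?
C(29+4-1, 4-1) = C(32, 3) = 4960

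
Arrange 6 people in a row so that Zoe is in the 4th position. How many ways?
Fix one position: (6-1)! = 120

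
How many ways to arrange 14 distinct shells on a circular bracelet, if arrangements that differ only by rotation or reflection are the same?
(14-1)!/2 = 6227020800/2 = 3113510400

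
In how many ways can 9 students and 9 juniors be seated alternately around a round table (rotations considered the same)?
Fix one of the students: (9-1)! ways for the remaining students, × 9! ways for the juniors = 40320 × 362880 = 14631321600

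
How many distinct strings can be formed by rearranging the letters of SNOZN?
5! / (1! × 2! × 1! × 1!) = 60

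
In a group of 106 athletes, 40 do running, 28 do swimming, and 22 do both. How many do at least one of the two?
|A∪B| = |A| + |B| - |A∩B| = 40 + 28 - 22 = 46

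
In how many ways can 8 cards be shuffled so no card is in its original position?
!8 = Σ_{j=0}^{8} (-1)^j·8!/j! = 40320 - 40320 + 20160 - 6720 + 1680 - 336 + 56 - 8 + 1 = 14833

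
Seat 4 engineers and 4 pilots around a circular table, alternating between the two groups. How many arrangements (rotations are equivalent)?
Fix one of the engineers: (4-1)! ways for the remaining engineers, × 4! ways for the pilots = 6 × 24 = 144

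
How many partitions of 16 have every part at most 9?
Let r_j(i) = number of partitions of i into parts ≤ j, for i = 0..16. r_1(i) = 1 for all i; r_j(i) = r_{j-1}(i) + r_j(i-j). Rows j = 2..9: ≤2: 1 1 2 2 3 3 4 4 5 5 6 6 7 7 8 8 9; ≤3: 1 1 2 3 4 5 7 8 10 12 14 16 19 21 24 27 30; ≤4: 1 1 2 3 5 6 9 11 15 18 23 27 34 39 47 54 64; ≤5: 1 1 2 3 5 7 10 13 18 23 30 37 47 57 70 84 101; ≤6: 1 1 2 3 5 7 11 14 20 26 35 44 58 71 90 110 136; ≤7: 1 1 2 3 5 7 11 15 21 28 38 49 65 82 105 131 164; ≤8: 1 1 2 3 5 7 11 15 22 29 40 52 70 89 116 146 186; ≤9: 1 1 2 3 5 7 11 15 22 30 41 54 73 94 123 157 201. r_9(16) = 201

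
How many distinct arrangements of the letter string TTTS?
4! / (1! × 3!) = 4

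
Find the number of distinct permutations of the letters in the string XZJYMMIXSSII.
12! / (1! × 2! × 1! × 3! × 2! × 2! × 1!) = 9979200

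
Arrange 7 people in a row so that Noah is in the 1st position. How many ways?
Fix one position: (7-1)! = 720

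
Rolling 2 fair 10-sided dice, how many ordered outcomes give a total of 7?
Coefficient of x^7 in (x + x² + ... + x^10)^2. By inclusion-exclusion on dice exceeding 10: Σ_j (-1)^j C(2,j)·C(7-1-10j, 1) = C(2,0)·C(6,1) = 1·6 = 6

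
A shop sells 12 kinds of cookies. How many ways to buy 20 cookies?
C(20+12-1, 12-1) = C(31, 11) = 84672315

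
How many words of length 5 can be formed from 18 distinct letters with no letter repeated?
P(18,5) = 18!/(18-5)! = 1028160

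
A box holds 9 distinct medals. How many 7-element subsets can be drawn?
C(9,7) = 9!/(7!×2!) = 36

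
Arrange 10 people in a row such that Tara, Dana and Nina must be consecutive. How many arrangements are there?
Treat the 3 as one block: (10-3+1)! × 3! = 40320 × 6 = 241920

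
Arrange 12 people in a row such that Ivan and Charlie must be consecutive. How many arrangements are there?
Treat the 2 as one block: (12-2+1)! × 2! = 39916800 × 2 = 79833600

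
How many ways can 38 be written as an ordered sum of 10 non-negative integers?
C(38+10-1, 10-1) = C(47, 9) = 1362649145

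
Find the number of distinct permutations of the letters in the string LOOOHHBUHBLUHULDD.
17! / (3! × 4! × 3! × 3! × 2! × 2!) = 17153136000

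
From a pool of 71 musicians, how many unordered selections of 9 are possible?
C(71,9) = 71!/(9!×62!) = 74473879480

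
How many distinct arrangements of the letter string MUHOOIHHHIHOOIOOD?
17! / (3! × 1! × 6! × 1! × 1! × 5!) = 686125440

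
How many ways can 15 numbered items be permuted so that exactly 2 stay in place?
Choose the 2 fixed points C(15,2) = 105, derange the rest: !13 = Σ_{j=0}^{13} (-1)^j·13!/j! = 6227020800 - 6227020800 + 3113510400 - 1037836800 + 259459200 - 51891840 + 8648640 - 1235520 + 154440 - 17160 + 1716 - 156 + 13 - 1 = 2290792932. Product = 105 × 2290792932 = 240533257860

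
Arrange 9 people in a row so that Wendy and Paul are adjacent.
Treat as block: (9-1)! × 2! = 40320 × 2 = 80640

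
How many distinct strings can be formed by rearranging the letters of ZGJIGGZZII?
10! / (3! × 3! × 1! × 3!) = 16800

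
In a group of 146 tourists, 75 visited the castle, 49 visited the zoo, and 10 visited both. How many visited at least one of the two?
|A∪B| = |A| + |B| - |A∩B| = 75 + 49 - 10 = 114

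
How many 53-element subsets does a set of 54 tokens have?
C(54,53) = 54!/(53!×1!) = 54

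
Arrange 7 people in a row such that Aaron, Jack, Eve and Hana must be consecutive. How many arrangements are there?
Treat the 4 as one block: (7-4+1)! × 4! = 24 × 24 = 576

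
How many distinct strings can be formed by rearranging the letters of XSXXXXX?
7! / (1! × 6!) = 7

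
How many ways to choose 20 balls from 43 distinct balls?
C(43,20) = 43!/(20!×23!) = 960566918220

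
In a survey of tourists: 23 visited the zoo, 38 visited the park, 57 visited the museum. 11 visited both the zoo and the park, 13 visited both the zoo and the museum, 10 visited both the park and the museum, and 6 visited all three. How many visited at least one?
|A∪B∪C| = 23+38+57-11-13-10+6 = 90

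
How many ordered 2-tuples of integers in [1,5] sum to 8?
Coefficient of x^8 in (x + x² + ... + x^5)^2. By inclusion-exclusion on dice exceeding 5: Σ_j (-1)^j C(2,j)·C(8-1-5j, 1) = C(2,0)·C(7,1) - C(2,1)·C(2,1) = 1·7 - 2·2 = 3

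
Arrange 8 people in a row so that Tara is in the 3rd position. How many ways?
Fix one position: (8-1)! = 5040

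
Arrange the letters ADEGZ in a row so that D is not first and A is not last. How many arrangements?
By inclusion-exclusion: 5! - 2×(5-1)! + (5-2)! = 120 - 48 + 6 = 78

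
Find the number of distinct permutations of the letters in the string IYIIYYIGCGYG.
12! / (4! × 4! × 3! × 1!) = 138600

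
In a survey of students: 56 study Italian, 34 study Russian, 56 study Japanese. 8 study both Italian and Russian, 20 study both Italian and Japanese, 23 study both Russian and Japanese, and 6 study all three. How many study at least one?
|A∪B∪C| = 56+34+56-8-20-23+6 = 101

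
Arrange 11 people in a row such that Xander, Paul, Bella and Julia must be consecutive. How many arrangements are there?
Treat the 4 as one block: (11-4+1)! × 4! = 40320 × 24 = 967680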